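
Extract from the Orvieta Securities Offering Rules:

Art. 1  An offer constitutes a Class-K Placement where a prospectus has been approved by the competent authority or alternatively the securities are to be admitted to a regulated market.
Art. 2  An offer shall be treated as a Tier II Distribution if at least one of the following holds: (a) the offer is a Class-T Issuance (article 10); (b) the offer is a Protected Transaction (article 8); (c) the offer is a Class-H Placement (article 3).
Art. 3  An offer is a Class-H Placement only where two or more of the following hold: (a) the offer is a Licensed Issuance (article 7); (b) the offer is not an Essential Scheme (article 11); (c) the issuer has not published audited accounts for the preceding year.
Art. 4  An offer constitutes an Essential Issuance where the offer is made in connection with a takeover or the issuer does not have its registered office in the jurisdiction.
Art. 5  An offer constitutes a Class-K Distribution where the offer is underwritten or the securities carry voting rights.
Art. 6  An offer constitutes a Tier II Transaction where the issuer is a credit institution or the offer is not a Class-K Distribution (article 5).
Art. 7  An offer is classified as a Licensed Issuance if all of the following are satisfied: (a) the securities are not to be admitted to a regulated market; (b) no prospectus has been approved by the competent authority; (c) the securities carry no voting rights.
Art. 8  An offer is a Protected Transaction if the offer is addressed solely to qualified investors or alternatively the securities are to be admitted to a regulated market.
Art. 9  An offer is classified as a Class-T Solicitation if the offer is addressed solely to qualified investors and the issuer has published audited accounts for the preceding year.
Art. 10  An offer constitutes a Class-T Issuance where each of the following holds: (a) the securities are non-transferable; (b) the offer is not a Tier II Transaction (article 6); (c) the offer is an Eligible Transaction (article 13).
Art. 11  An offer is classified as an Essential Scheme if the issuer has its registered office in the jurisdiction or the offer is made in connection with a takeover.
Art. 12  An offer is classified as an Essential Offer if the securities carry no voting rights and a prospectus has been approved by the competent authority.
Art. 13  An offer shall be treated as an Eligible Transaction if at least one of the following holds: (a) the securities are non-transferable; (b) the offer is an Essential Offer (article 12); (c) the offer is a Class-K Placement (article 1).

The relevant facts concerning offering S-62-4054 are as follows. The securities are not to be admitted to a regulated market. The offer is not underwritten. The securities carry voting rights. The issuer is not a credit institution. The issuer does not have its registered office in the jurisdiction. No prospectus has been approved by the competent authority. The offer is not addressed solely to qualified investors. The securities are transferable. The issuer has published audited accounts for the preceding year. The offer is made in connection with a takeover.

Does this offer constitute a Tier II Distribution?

No

article 5 — Class-K Distribution: [the offer is underwritten? no] OR [the securities carry voting rights? yes] → satisfied.
article 6 — Tier II Transaction: [the issuer is a credit institution? no] OR [not a Class-K Distribution (article 5)? no] → not satisfied.
article 12 — Essential Offer: [the securities carry no voting rights? no] AND [a prospectus has been approved by the competent authority? no] → not satisfied.
article 1 — Class-K Placement: [a prospectus has been approved by the competent authority? no] OR [the securities are to be admitted to a regulated market? no] → not satisfied.
article 13 — Eligible Transaction: [the securities are non-transferable? no] OR [Essential Offer (article 12)? no] OR [Class-K Placement (article 1)? no] → not satisfied.
article 10 — Class-T Issuance: [the securities are non-transferable? no] AND [not a Tier II Transaction (article 6)? yes] AND [Eligible Transaction (article 13)? no] → not satisfied.
article 8 — Protected Transaction: [the offer is addressed solely to qualified investors? no] OR [the securities are to be admitted to a regulated market? no] → not satisfied.
article 7 — Licensed Issuance: [the securities are not to be admitted to a regulated market? yes] AND [no prospectus has been approved by the competent authority? yes] AND [the securities carry no voting rights? no] → not satisfied.
article 11 — Essential Scheme: [the issuer has its registered office in the jurisdiction? no] OR [the offer is made in connection with a takeover? yes] → satisfied.
article 3 — Class-H Placement: Licensed Issuance (article 7)? no; not an Essential Scheme (article 11)? no; the issuer has not published audited accounts for the preceding year? no — 0 of 3 hold (need ≥2) → not satisfied.
article 2 — Tier II Distribution: [Class-T Issuance (article 10)? no] OR [Protected Transaction (article 8)? no] OR [Class-H Placement (article 3)? no] → not satisfied.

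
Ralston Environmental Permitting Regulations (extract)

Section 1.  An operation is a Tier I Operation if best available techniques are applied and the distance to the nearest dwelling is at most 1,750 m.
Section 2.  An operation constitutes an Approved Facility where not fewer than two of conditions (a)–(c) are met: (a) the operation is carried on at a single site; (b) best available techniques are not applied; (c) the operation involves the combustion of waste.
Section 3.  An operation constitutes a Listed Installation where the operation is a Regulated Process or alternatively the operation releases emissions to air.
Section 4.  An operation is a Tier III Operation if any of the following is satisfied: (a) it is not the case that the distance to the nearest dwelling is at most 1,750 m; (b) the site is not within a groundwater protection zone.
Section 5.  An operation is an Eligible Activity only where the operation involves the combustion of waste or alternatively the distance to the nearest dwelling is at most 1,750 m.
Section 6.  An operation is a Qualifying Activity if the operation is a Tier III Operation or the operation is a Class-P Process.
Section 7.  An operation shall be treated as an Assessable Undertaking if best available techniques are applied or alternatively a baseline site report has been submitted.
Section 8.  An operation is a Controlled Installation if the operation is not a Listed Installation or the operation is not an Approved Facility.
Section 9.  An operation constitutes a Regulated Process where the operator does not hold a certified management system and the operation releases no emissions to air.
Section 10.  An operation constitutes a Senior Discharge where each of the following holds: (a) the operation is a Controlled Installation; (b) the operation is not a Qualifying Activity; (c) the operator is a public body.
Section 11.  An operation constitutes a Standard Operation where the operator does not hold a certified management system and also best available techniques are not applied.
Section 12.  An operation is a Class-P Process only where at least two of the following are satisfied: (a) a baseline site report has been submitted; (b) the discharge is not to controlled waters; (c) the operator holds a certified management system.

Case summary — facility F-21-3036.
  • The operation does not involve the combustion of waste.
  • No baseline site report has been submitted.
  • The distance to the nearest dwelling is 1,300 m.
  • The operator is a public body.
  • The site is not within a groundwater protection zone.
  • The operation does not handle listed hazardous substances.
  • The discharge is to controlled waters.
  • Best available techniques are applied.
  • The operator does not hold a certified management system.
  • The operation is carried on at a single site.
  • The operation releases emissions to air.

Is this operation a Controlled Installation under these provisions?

Yes

section 9 — Regulated Process: [the operator does not hold a certified management system? yes] AND [the operation releases no emissions to air? no] → not satisfied.
section 3 — Listed Installation: [Regulated Process (section 9)? no] OR [the operation releases emissions to air? yes] → satisfied.
section 2 — Approved Facility: the operation is carried on at a single site? yes; best available techniques are not applied? no; the operation involves the combustion of waste? no — 1 of 3 hold (need ≥2) → not satisfied.
section 8 — Controlled Installation: [not a Listed Installation (section 3)? no] OR [not an Approved Facility (section 2)? yes] → satisfied.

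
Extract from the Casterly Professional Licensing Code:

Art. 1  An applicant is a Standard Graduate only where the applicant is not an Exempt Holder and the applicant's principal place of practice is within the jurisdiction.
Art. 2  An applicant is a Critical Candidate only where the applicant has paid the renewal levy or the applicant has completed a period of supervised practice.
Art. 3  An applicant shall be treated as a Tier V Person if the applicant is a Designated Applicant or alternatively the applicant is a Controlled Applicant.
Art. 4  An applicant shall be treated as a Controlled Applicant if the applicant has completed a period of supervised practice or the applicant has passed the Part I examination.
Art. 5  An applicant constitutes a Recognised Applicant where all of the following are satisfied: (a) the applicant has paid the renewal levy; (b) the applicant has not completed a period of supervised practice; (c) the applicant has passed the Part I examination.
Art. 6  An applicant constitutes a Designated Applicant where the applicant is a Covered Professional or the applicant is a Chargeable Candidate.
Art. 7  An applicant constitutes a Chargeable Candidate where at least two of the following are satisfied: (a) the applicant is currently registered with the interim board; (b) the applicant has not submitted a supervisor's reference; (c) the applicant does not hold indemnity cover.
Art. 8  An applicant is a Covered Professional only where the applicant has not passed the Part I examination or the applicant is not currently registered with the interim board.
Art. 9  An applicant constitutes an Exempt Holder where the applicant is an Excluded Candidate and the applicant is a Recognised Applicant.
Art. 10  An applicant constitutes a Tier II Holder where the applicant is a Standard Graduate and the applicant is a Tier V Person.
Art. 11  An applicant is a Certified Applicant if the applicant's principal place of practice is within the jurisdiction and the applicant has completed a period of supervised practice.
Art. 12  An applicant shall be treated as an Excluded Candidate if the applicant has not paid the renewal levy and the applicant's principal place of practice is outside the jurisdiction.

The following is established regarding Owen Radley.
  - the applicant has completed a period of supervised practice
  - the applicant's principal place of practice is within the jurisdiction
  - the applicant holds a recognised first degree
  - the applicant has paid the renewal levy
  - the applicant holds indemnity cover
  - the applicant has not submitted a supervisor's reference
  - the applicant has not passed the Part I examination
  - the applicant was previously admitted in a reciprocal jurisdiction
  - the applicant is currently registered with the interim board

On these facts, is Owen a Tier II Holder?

Under article 12: the applicant has not paid the renewal levy? no; and the applicant's principal place of practice is outside the jurisdiction? no. So the applicant is not an Excluded Candidate.
Under article 5: the applicant has paid the renewal levy? yes; and the applicant has not completed a period of supervised practice? no; and the applicant has passed the Part I examination? no. So the applicant is not a Recognised Applicant.
Under article 9: Excluded Candidate (article 12)? no; and Recognised Applicant (article 5)? no. So the applicant is not an Exempt Holder.
Under article 1: not an Exempt Holder (article 9)? yes; and the applicant's principal place of practice is within the jurisdiction? yes. So the applicant is a Standard Graduate.
Under article 8: the applicant has not passed the Part I examination? yes; or the applicant is not currently registered with the interim board? no. So the applicant is a Covered Professional.
Under article 7: the applicant is currently registered with the interim board? yes; the applicant has not submitted a supervisor's reference? yes; the applicant does not hold indemnity cover? no — 2 of 3 hold (need ≥2) → satisfied.
Under article 6: Covered Professional (article 8)? yes; or Chargeable Candidate (article 7)? yes. So the applicant is a Designated Applicant.
Under article 4: the applicant has completed a period of supervised practice? yes; or the applicant has passed the Part I examination? no. So the applicant is a Controlled Applicant.
Under article 3: Designated Applicant (article 6)? yes; or Controlled Applicant (article 4)? yes. So the applicant is a Tier V Person.
Under article 10: Standard Graduate (article 1)? yes; and Tier V Person (article 3)? yes. So the applicant is a Tier II Holder.

Yes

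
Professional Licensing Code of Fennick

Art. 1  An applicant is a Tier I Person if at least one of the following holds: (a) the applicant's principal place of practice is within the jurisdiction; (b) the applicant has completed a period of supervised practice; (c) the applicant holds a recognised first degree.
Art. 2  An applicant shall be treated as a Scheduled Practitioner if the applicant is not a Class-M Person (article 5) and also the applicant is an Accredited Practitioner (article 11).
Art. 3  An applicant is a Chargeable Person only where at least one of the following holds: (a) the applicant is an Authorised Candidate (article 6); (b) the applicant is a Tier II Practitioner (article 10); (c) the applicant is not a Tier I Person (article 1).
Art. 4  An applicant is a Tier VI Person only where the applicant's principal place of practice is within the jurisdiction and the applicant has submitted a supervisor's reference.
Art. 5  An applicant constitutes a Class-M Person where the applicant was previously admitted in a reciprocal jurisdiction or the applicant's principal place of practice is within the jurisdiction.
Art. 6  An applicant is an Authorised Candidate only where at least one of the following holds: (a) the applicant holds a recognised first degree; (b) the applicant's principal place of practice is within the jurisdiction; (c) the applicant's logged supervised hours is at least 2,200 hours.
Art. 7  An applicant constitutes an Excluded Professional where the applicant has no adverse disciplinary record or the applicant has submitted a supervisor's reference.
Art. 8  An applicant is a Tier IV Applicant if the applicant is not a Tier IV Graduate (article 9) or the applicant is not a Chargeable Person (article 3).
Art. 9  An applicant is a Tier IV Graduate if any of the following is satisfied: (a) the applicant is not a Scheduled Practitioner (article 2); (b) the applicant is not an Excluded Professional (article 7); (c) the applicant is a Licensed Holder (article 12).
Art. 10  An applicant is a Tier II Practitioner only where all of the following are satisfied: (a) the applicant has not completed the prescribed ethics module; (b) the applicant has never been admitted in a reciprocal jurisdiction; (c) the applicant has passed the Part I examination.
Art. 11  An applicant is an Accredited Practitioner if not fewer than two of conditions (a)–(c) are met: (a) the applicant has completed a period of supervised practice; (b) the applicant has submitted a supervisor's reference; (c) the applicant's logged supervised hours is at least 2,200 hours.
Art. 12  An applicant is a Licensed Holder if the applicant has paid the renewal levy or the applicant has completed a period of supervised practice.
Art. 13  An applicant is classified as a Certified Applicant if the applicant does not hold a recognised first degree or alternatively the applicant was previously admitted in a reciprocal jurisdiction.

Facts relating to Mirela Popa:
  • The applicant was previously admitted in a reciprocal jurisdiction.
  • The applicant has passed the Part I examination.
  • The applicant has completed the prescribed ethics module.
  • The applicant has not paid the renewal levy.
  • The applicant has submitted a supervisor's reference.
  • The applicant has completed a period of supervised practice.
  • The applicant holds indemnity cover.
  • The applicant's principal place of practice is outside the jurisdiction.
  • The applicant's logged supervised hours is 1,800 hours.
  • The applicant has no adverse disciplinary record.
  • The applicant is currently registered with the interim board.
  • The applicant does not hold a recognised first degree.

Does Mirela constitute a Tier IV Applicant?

Yes

article 5 — Class-M Person: [the applicant was previously admitted in a reciprocal jurisdiction? yes] OR [the applicant's principal place of practice is within the jurisdiction? no] → satisfied.
article 11 — Accredited Practitioner: the applicant has completed a period of supervised practice? yes; the applicant has submitted a supervisor's reference? yes; applicant's logged supervised hours: 1,800 hours ≥ 2,200 hours? no — 2 of 3 hold (need ≥2) → satisfied.
article 2 — Scheduled Practitioner: [not a Class-M Person (article 5)? no] AND [Accredited Practitioner (article 11)? yes] → not satisfied.
article 7 — Excluded Professional: [the applicant has no adverse disciplinary record? yes] OR [the applicant has submitted a supervisor's reference? yes] → satisfied.
article 12 — Licensed Holder: [the applicant has paid the renewal levy? no] OR [the applicant has completed a period of supervised practice? yes] → satisfied.
article 9 — Tier IV Graduate: [not a Scheduled Practitioner (article 2)? yes] OR [not an Excluded Professional (article 7)? no] OR [Licensed Holder (article 12)? yes] → satisfied.
article 6 — Authorised Candidate: [the applicant holds a recognised first degree? no] OR [the applicant's principal place of practice is within the jurisdiction? no] OR [applicant's logged supervised hours: 1,800 hours ≥ 2,200 hours? no] → not satisfied.
article 10 — Tier II Practitioner: [the applicant has not completed the prescribed ethics module? no] AND [the applicant has never been admitted in a reciprocal jurisdiction? no] AND [the applicant has passed the Part I examination? yes] → not satisfied.
article 1 — Tier I Person: [the applicant's principal place of practice is within the jurisdiction? no] OR [the applicant has completed a period of supervised practice? yes] OR [the applicant holds a recognised first degree? no] → satisfied.
article 3 — Chargeable Person: [Authorised Candidate (article 6)? no] OR [Tier II Practitioner (article 10)? no] OR [not a Tier I Person (article 1)? no] → not satisfied.
article 8 — Tier IV Applicant: [not a Tier IV Graduate (article 9)? no] OR [not a Chargeable Person (article 3)? yes] → satisfied.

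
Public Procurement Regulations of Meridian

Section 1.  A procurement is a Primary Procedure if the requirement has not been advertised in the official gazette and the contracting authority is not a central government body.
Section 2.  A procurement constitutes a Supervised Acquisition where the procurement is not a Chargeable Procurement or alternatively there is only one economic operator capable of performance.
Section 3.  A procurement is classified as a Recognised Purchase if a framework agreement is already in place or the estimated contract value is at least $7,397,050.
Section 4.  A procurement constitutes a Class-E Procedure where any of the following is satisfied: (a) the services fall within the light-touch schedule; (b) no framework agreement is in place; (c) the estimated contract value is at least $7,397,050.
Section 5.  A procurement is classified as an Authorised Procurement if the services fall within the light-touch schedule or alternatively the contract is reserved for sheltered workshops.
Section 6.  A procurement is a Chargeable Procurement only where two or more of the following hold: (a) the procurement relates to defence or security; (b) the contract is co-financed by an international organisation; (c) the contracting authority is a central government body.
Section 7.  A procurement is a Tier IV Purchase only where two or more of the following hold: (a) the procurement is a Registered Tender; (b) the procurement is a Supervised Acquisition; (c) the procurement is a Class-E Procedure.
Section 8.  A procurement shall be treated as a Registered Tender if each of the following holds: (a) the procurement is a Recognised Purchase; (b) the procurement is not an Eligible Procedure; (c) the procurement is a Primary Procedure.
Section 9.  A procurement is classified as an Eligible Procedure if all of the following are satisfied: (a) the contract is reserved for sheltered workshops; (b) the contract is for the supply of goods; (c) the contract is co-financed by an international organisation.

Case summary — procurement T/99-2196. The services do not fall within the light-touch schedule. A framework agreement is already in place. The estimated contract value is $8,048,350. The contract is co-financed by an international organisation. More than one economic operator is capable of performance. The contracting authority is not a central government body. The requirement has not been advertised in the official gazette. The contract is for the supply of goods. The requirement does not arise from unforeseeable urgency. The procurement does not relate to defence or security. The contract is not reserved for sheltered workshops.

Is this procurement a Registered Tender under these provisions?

Yes

section 3 — Recognised Purchase: [a framework agreement is already in place? yes] OR [estimated contract value: $8,048,350 ≥ $7,397,050? yes] → satisfied.
section 9 — Eligible Procedure: [the contract is reserved for sheltered workshops? no] AND [the contract is for the supply of goods? yes] AND [the contract is co-financed by an international organisation? yes] → not satisfied.
section 1 — Primary Procedure: [the requirement has not been advertised in the official gazette? yes] AND [the contracting authority is not a central government body? yes] → satisfied.
section 8 — Registered Tender: [Recognised Purchase (section 3)? yes] AND [not an Eligible Procedure (section 9)? yes] AND [Primary Procedure (section 1)? yes] → satisfied.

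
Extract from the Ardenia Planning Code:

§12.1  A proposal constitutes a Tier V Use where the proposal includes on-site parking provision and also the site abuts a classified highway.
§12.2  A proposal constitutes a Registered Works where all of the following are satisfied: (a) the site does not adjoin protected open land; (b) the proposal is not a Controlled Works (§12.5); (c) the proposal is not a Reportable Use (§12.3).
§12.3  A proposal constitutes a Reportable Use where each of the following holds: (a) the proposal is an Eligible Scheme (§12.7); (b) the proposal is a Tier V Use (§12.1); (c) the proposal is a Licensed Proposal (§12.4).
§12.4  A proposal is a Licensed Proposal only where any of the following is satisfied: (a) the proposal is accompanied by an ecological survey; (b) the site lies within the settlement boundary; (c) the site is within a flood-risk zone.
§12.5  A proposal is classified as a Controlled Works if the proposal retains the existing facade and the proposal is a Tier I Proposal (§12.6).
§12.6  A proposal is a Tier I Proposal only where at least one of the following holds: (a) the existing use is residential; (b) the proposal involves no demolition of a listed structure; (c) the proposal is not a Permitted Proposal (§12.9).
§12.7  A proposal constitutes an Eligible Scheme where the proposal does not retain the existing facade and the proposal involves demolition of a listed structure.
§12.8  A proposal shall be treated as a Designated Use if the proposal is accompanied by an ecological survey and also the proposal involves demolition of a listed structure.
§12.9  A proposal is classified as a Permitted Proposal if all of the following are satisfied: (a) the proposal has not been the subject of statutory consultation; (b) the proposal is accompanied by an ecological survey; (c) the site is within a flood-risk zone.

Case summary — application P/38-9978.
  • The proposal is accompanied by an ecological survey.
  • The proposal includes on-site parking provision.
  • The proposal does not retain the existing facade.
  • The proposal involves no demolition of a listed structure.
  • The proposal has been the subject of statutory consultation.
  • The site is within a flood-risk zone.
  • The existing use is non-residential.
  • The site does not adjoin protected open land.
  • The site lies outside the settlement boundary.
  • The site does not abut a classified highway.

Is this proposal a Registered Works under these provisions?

Yes

§12.9 — Permitted Proposal: [the proposal has not been the subject of statutory consultation? no] AND [the proposal is accompanied by an ecological survey? yes] AND [the site is within a flood-risk zone? yes] → not satisfied.
§12.6 — Tier I Proposal: [the existing use is residential? no] OR [the proposal involves no demolition of a listed structure? yes] OR [not a Permitted Proposal (§12.9)? yes] → satisfied.
§12.5 — Controlled Works: [the proposal retains the existing facade? no] AND [Tier I Proposal (§12.6)? yes] → not satisfied.
§12.7 — Eligible Scheme: [the proposal does not retain the existing facade? yes] AND [the proposal involves demolition of a listed structure? no] → not satisfied.
§12.1 — Tier V Use: [the proposal includes on-site parking provision? yes] AND [the site abuts a classified highway? no] → not satisfied.
§12.4 — Licensed Proposal: [the proposal is accompanied by an ecological survey? yes] OR [the site lies within the settlement boundary? no] OR [the site is within a flood-risk zone? yes] → satisfied.
§12.3 — Reportable Use: [Eligible Scheme (§12.7)? no] AND [Tier V Use (§12.1)? no] AND [Licensed Proposal (§12.4)? yes] → not satisfied.
§12.2 — Registered Works: [the site does not adjoin protected open land? yes] AND [not a Controlled Works (§12.5)? yes] AND [not a Reportable Use (§12.3)? yes] → satisfied.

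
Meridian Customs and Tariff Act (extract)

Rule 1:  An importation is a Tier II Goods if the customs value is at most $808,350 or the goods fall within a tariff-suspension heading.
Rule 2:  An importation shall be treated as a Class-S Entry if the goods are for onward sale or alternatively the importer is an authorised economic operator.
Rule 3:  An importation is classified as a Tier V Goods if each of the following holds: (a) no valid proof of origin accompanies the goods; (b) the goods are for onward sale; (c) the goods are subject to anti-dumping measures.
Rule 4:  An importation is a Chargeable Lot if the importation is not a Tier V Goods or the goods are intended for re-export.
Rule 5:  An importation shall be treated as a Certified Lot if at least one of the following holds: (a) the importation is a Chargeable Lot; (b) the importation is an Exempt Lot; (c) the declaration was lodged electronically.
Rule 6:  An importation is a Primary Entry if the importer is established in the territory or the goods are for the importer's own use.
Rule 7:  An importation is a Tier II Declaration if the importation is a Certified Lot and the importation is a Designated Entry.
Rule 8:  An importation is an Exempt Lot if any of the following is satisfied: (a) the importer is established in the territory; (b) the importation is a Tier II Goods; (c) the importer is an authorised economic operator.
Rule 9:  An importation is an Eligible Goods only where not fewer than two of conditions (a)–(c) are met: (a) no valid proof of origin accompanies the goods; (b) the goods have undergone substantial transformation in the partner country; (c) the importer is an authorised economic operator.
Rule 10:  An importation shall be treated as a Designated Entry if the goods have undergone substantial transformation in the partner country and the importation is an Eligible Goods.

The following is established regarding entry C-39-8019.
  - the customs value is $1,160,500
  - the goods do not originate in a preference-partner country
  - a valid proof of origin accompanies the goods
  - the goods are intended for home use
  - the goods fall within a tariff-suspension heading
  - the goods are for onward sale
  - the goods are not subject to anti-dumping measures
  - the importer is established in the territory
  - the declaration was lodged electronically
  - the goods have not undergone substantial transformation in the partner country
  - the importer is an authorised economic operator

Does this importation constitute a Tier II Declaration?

No

Under rule 3: no valid proof of origin accompanies the goods? no; and the goods are for onward sale? yes; and the goods are subject to anti-dumping measures? no. So the importation is not a Tier V Goods.
Under rule 4: not a Tier V Goods (rule 3)? yes; or the goods are intended for re-export? no. So the importation is a Chargeable Lot.
Under rule 1: customs value: $1,160,500 ≤ $808,350? no; or the goods fall within a tariff-suspension heading? yes. So the importation is a Tier II Goods.
Under rule 8: the importer is established in the territory? yes; or Tier II Goods (rule 1)? yes; or the importer is an authorised economic operator? yes. So the importation is an Exempt Lot.
Under rule 5: Chargeable Lot (rule 4)? yes; or Exempt Lot (rule 8)? yes; or the declaration was lodged electronically? yes. So the importation is a Certified Lot.
Under rule 9: no valid proof of origin accompanies the goods? no; the goods have undergone substantial transformation in the partner country? no; the importer is an authorised economic operator? yes — 1 of 3 hold (need ≥2) → not satisfied.
Under rule 10: the goods have undergone substantial transformation in the partner country? no; and Eligible Goods (rule 9)? no. So the importation is not a Designated Entry.
Under rule 7: Certified Lot (rule 5)? yes; and Designated Entry (rule 10)? no. So the importation is not a Tier II Declaration.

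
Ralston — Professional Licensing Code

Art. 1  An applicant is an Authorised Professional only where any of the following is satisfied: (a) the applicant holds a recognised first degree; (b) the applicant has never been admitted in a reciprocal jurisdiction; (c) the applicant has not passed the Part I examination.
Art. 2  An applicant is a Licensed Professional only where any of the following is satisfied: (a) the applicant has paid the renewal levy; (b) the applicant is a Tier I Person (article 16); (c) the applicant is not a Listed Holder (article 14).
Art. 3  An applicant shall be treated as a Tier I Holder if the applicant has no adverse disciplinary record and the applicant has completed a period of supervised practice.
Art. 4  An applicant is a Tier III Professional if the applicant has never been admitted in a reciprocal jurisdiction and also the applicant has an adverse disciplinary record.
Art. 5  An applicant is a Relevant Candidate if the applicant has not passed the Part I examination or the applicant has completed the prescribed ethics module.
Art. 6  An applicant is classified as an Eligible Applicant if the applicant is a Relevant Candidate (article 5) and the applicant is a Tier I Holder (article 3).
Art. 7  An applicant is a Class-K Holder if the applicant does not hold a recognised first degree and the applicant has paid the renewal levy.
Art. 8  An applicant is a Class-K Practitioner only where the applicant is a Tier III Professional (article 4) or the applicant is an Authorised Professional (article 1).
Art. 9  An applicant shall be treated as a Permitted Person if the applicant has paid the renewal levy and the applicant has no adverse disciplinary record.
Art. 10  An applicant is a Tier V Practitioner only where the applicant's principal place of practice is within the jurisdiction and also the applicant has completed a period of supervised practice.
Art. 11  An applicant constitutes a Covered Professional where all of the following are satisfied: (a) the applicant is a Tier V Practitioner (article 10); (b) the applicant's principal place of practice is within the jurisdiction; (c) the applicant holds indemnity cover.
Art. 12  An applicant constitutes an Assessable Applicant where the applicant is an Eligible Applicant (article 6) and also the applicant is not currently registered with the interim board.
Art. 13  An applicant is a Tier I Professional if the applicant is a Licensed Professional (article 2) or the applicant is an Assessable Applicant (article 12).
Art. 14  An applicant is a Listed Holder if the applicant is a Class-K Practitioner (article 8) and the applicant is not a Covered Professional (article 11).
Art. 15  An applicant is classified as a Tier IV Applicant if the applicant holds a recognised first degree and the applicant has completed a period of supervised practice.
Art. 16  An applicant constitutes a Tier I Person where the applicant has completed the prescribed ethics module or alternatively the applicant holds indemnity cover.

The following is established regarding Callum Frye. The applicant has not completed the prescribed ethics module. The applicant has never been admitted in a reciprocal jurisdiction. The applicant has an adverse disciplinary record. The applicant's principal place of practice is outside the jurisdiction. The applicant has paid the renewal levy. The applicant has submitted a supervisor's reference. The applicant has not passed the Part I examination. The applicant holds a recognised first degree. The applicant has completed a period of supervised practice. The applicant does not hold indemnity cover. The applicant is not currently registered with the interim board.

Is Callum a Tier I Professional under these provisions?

Yes

article 16 — Tier I Person: [the applicant has completed the prescribed ethics module? no] OR [the applicant holds indemnity cover? no] → not satisfied.
article 4 — Tier III Professional: [the applicant has never been admitted in a reciprocal jurisdiction? yes] AND [the applicant has an adverse disciplinary record? yes] → satisfied.
article 1 — Authorised Professional: [the applicant holds a recognised first degree? yes] OR [the applicant has never been admitted in a reciprocal jurisdiction? yes] OR [the applicant has not passed the Part I examination? yes] → satisfied.
article 8 — Class-K Practitioner: [Tier III Professional (article 4)? yes] OR [Authorised Professional (article 1)? yes] → satisfied.
article 10 — Tier V Practitioner: [the applicant's principal place of practice is within the jurisdiction? no] AND [the applicant has completed a period of supervised practice? yes] → not satisfied.
article 11 — Covered Professional: [Tier V Practitioner (article 10)? no] AND [the applicant's principal place of practice is within the jurisdiction? no] AND [the applicant holds indemnity cover? no] → not satisfied.
article 14 — Listed Holder: [Class-K Practitioner (article 8)? yes] AND [not a Covered Professional (article 11)? yes] → satisfied.
article 2 — Licensed Professional: [the applicant has paid the renewal levy? yes] OR [Tier I Person (article 16)? no] OR [not a Listed Holder (article 14)? no] → satisfied.
article 5 — Relevant Candidate: [the applicant has not passed the Part I examination? yes] OR [the applicant has completed the prescribed ethics module? no] → satisfied.
article 3 — Tier I Holder: [the applicant has no adverse disciplinary record? no] AND [the applicant has completed a period of supervised practice? yes] → not satisfied.
article 6 — Eligible Applicant: [Relevant Candidate (article 5)? yes] AND [Tier I Holder (article 3)? no] → not satisfied.
article 12 — Assessable Applicant: [Eligible Applicant (article 6)? no] AND [the applicant is not currently registered with the interim board? yes] → not satisfied.
article 13 — Tier I Professional: [Licensed Professional (article 2)? yes] OR [Assessable Applicant (article 12)? no] → satisfied.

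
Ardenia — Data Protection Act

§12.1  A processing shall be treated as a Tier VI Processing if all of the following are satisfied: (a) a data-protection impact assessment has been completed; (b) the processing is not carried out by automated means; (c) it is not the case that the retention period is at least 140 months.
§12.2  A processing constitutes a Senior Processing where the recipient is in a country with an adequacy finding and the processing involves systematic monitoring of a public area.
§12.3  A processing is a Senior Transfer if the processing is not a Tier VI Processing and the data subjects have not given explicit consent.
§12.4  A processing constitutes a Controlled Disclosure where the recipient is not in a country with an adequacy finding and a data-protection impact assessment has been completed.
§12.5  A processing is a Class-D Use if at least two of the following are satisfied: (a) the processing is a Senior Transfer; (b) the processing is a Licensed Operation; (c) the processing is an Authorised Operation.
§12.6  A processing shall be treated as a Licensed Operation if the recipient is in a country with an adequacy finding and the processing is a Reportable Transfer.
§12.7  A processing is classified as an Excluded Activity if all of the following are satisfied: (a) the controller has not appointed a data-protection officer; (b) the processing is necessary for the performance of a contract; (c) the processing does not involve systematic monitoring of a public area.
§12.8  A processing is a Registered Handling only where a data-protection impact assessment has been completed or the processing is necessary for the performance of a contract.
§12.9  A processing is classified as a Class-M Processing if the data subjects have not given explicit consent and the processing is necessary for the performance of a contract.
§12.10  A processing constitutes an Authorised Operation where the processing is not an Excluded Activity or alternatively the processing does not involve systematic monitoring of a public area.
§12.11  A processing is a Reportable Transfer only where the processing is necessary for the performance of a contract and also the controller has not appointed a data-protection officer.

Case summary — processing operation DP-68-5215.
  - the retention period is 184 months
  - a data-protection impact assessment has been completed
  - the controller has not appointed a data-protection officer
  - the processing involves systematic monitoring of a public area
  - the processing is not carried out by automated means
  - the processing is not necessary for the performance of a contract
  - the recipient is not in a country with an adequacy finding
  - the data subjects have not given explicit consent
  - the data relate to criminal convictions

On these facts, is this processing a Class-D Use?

Under §12.1: a data-protection impact assessment has been completed? yes; and the processing is not carried out by automated means? yes; and retention period: 184 months ≥ 140 months? yes, so negated condition no. So the processing is not a Tier VI Processing.
Under §12.3: not a Tier VI Processing (§12.1)? yes; and the data subjects have not given explicit consent? yes. So the processing is a Senior Transfer.
Under §12.11: the processing is necessary for the performance of a contract? no; and the controller has not appointed a data-protection officer? yes. So the processing is not a Reportable Transfer.
Under §12.6: the recipient is in a country with an adequacy finding? no; and Reportable Transfer (§12.11)? no. So the processing is not a Licensed Operation.
Under §12.7: the controller has not appointed a data-protection officer? yes; and the processing is necessary for the performance of a contract? no; and the processing does not involve systematic monitoring of a public area? no. So the processing is not an Excluded Activity.
Under §12.10: not an Excluded Activity (§12.7)? yes; or the processing does not involve systematic monitoring of a public area? no. So the processing is an Authorised Operation.
Under §12.5: Senior Transfer (§12.3)? yes; Licensed Operation (§12.6)? no; Authorised Operation (§12.10)? yes — 2 of 3 hold (need ≥2) → satisfied.

Yes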